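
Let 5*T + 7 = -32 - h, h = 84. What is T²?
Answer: 15129/25 ≈ 605.16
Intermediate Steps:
T = -123/5 (T = -7/5 + (-32 - 1*84)/5 = -7/5 + (-32 - 84)/5 = -7/5 + (⅕)*(-116) = -7/5 - 116/5 = -123/5 ≈ -24.600)
T² = (-123/5)² = 15129/25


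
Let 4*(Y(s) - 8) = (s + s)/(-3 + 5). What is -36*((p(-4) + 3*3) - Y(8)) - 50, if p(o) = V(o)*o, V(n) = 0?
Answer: -14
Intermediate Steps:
p(o) = 0 (p(o) = 0*o = 0)
Y(s) = 8 + s/4 (Y(s) = 8 + ((s + s)/(-3 + 5))/4 = 8 + ((2*s)/2)/4 = 8 + ((2*s)*(½))/4 = 8 + s/4)
-36*((p(-4) + 3*3) - Y(8)) - 50 = -36*((0 + 3*3) - (8 + (¼)*8)) - 50 = -36*((0 + 9) - (8 + 2)) - 50 = -36*(9 - 1*10) - 50 = -36*(9 - 10) - 50 = -36*(-1) - 50 = 36 - 50 = -14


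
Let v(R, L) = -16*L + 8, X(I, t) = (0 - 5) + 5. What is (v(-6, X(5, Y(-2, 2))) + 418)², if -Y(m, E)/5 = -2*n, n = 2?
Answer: 181476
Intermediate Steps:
Y(m, E) = 20 (Y(m, E) = -(-10)*2 = -5*(-4) = 20)
X(I, t) = 0 (X(I, t) = -5 + 5 = 0)
v(R, L) = 8 - 16*L
(v(-6, X(5, Y(-2, 2))) + 418)² = ((8 - 16*0) + 418)² = ((8 + 0) + 418)² = (8 + 418)² = 426² = 181476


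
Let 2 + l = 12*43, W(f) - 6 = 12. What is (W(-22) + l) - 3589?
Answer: -3057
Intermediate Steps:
W(f) = 18 (W(f) = 6 + 12 = 18)
l = 514 (l = -2 + 12*43 = -2 + 516 = 514)
(W(-22) + l) - 3589 = (18 + 514) - 3589 = 532 - 3589 = -3057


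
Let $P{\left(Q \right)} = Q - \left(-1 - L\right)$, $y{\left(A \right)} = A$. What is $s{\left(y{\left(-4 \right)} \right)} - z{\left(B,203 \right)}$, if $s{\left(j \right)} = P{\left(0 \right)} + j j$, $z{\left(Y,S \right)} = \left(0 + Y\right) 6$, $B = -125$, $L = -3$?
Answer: $764$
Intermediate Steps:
$z{\left(Y,S \right)} = 6 Y$ ($z{\left(Y,S \right)} = Y 6 = 6 Y$)
$P{\left(Q \right)} = -2 + Q$ ($P{\left(Q \right)} = Q - \left(-1 - -3\right) = Q - \left(-1 + 3\right) = Q - 2 = -2 + Q$)
$s{\left(j \right)} = -2 + j^{2}$ ($s{\left(j \right)} = \left(-2 + 0\right) + j j = -2 + j^{2}$)
$s{\left(y{\left(-4 \right)} \right)} - z{\left(B,203 \right)} = \left(-2 + \left(-4\right)^{2}\right) - 6 \left(-125\right) = \left(-2 + 16\right) - -750 = 14 + 750 = 764$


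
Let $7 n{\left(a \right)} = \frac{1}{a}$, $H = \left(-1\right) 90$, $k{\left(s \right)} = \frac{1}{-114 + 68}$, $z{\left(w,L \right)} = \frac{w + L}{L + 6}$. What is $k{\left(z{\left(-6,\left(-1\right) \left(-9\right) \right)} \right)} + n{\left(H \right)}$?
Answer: $- \frac{169}{7245} \approx -0.023326$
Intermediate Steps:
$z{\left(w,L \right)} = \frac{L + w}{6 + L}$
$k{\left(s \right)} = - \frac{1}{46}$ ($k{\left(s \right)} = \frac{1}{-46} = - \frac{1}{46}$)
$H = -90$
$n{\left(a \right)} = \frac{1}{7 a}$
$k{\left(z{\left(-6,\left(-1\right) \left(-9\right) \right)} \right)} + n{\left(H \right)} = - \frac{1}{46} + \frac{1}{7 \left(-90\right)} = - \frac{1}{46} + \frac{1}{7} \left(- \frac{1}{90}\right) = - \frac{1}{46} - \frac{1}{630} = - \frac{169}{7245}$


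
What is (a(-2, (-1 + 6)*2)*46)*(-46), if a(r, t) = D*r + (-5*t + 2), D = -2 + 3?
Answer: 105800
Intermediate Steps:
D = 1
a(r, t) = 2 + r - 5*t (a(r, t) = 1*r + (-5*t + 2) = r + (2 - 5*t) = 2 + r - 5*t)
(a(-2, (-1 + 6)*2)*46)*(-46) = ((2 - 2 - 5*(-1 + 6)*2)*46)*(-46) = ((2 - 2 - 25*2)*46)*(-46) = ((2 - 2 - 5*10)*46)*(-46) = ((2 - 2 - 50)*46)*(-46) = -50*46*(-46) = -2300*(-46) = 105800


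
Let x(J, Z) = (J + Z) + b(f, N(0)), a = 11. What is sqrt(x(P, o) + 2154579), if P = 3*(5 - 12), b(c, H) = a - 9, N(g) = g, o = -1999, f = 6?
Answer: sqrt(2152561) ≈ 1467.2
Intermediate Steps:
b(c, H) = 2 (b(c, H) = 11 - 9 = 2)
P = -21 (P = 3*(-7) = -21)
x(J, Z) = 2 + J + Z (x(J, Z) = (J + Z) + 2 = 2 + J + Z)
sqrt(x(P, o) + 2154579) = sqrt((2 - 21 - 1999) + 2154579) = sqrt(-2018 + 2154579) = sqrt(2152561)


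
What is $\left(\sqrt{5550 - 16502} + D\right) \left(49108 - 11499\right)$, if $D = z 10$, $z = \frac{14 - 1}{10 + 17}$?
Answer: $\frac{4889170}{27} + 2783066 i \sqrt{2} \approx 1.8108 \cdot 10^{5} + 3.9358 \cdot 10^{6} i$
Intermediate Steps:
$z = \frac{13}{27} \approx 0.48148$
$D = \frac{130}{27}$ ($D = \frac{13}{27} \cdot 10 = \frac{130}{27} \approx 4.8148$)
$\left(\sqrt{5550 - 16502} + D\right) \left(49108 - 11499\right) = \left(\sqrt{5550 - 16502} + \frac{130}{27}\right) \left(49108 - 11499\right) = \left(\sqrt{-10952} + \frac{130}{27}\right) 37609 = \left(74 i \sqrt{2} + \frac{130}{27}\right) 37609 = \left(\frac{130}{27} + 74 i \sqrt{2}\right) 37609 = \frac{4889170}{27} + 2783066 i \sqrt{2}$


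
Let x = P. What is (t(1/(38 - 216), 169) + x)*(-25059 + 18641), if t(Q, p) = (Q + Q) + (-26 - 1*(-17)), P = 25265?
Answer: -14426271294/89 ≈ -1.6209e+8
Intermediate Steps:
x = 25265
t(Q, p) = -9 + 2*Q (t(Q, p) = 2*Q + (-26 + 17) = 2*Q - 9 = -9 + 2*Q)
(t(1/(38 - 216), 169) + x)*(-25059 + 18641) = ((-9 + 2/(38 - 216)) + 25265)*(-25059 + 18641) = ((-9 + 2/(-178)) + 25265)*(-6418) = ((-9 + 2*(-1/178)) + 25265)*(-6418) = ((-9 - 1/89) + 25265)*(-6418) = (-802/89 + 25265)*(-6418) = (2247783/89)*(-6418) = -14426271294/89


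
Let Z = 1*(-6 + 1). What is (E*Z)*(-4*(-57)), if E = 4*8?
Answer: -36480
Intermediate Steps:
E = 32
Z = -5 (Z = 1*(-5) = -5)
(E*Z)*(-4*(-57)) = (32*(-5))*(-4*(-57)) = -160*228 = -36480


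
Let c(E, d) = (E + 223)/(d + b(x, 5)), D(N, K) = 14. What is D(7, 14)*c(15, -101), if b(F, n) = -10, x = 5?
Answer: -3332/111 ≈ -30.018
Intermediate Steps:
c(E, d) = (223 + E)/(-10 + d) (c(E, d) = (E + 223)/(d - 10) = (223 + E)/(-10 + d))
D(7, 14)*c(15, -101) = 14*((223 + 15)/(-10 - 101)) = 14*(238/(-111)) = 14*(-1/111*238) = 14*(-238/111) = -3332/111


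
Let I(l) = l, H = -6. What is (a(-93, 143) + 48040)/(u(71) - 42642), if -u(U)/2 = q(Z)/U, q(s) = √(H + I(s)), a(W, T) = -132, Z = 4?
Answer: -2574555822594/2291563191683 + 1700734*I*√2/2291563191683 ≈ -1.1235 + 1.0496e-6*I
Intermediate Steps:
q(s) = √(-6 + s)
u(U) = -2*I*√2/U (u(U) = -2*√(-6 + 4)/U = -2*√(-2)/U = -2*I*√2/U)
(a(-93, 143) + 48040)/(u(71) - 42642) = (-132 + 48040)/(-2*I*√2/71 - 42642) = 47908/(-2*I*√2*1/71 - 42642) = 47908/(-2*I*√2/71 - 42642) = 47908/(-42642 - 2*I*√2/71)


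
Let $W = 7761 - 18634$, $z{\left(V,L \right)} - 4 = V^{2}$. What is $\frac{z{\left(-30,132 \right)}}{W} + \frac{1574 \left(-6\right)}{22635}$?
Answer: $- \frac{41048884}{82036785} \approx -0.50037$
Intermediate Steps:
$z{\left(V,L \right)} = 4 + V^{2}$
$W = -10873$
$\frac{z{\left(-30,132 \right)}}{W} + \frac{1574 \left(-6\right)}{22635} = \frac{4 + \left(-30\right)^{2}}{-10873} + \frac{1574 \left(-6\right)}{22635} = \left(4 + 900\right) \left(- \frac{1}{10873}\right) - \frac{3148}{7545} = 904 \left(- \frac{1}{10873}\right) - \frac{3148}{7545} = - \frac{904}{10873} - \frac{3148}{7545} = - \frac{41048884}{82036785}$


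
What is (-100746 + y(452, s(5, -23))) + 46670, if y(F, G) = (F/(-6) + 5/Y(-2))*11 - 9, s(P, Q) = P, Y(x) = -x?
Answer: -329317/6 ≈ -54886.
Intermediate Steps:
y(F, G) = 37/2 - 11*F/6 (y(F, G) = (F/(-6) + 5/((-1*(-2))))*11 - 9 = (F*(-⅙) + 5/2)*11 - 9 = (-F/6 + 5*(½))*11 - 9 = (-F/6 + 5/2)*11 - 9 = (5/2 - F/6)*11 - 9 = (55/2 - 11*F/6) - 9 = 37/2 - 11*F/6)
(-100746 + y(452, s(5, -23))) + 46670 = (-100746 + (37/2 - 11/6*452)) + 46670 = (-100746 + (37/2 - 2486/3)) + 46670 = (-100746 - 4861/6) + 46670 = -609337/6 + 46670 = -329317/6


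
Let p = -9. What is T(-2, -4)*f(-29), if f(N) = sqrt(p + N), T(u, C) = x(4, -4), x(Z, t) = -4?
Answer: -4*I*sqrt(38) ≈ -24.658*I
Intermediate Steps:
T(u, C) = -4
f(N) = sqrt(-9 + N)
T(-2, -4)*f(-29) = -4*sqrt(-9 - 29) = -4*I*sqrt(38)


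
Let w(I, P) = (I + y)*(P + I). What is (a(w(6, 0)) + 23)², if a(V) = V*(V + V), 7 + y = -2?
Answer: 450241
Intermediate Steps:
y = -9 (y = -7 - 2 = -9)
w(I, P) = (-9 + I)*(I + P) (w(I, P) = (I - 9)*(P + I) = (-9 + I)*(I + P))
a(V) = 2*V² (a(V) = V*(2*V) = 2*V²)
(a(w(6, 0)) + 23)² = (2*(6² - 9*6 - 9*0 + 6*0)² + 23)² = (2*(36 - 54 + 0 + 0)² + 23)² = (2*(-18)² + 23)² = (2*324 + 23)² = (648 + 23)² = 671² = 450241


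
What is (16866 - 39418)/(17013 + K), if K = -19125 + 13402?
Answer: -11276/5645 ≈ -1.9975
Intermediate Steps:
K = -5723
(16866 - 39418)/(17013 + K) = (16866 - 39418)/(17013 - 5723) = -22552/11290 = -22552*1/11290 = -11276/5645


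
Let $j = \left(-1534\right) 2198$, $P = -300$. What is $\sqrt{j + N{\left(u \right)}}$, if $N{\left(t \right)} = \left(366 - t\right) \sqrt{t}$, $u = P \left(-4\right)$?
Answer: $2 \sqrt{-842933 - 4170 \sqrt{3}} \approx 1844.1 i$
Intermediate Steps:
$u = 1200$ ($u = \left(-300\right) \left(-4\right) = 1200$)
$j = -3371732$
$N{\left(t \right)} = \sqrt{t} \left(366 - t\right)$
$\sqrt{j + N{\left(u \right)}} = \sqrt{-3371732 + \sqrt{1200} \left(366 - 1200\right)} = \sqrt{-3371732 + 20 \sqrt{3} \left(366 - 1200\right)} = \sqrt{-3371732 + 20 \sqrt{3} \left(-834\right)} = \sqrt{-3371732 - 16680 \sqrt{3}}$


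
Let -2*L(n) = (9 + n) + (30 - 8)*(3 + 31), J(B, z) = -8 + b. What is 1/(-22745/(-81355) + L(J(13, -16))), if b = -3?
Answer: -16271/6064534 ≈ -0.0026830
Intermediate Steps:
J(B, z) = -11 (J(B, z) = -8 - 3 = -11)
L(n) = -757/2 - n/2 (L(n) = -((9 + n) + (30 - 8)*(3 + 31))/2 = -((9 + n) + 22*34)/2 = -((9 + n) + 748)/2 = -(757 + n)/2 = -757/2 - n/2)
1/(-22745/(-81355) + L(J(13, -16))) = 1/(-22745/(-81355) + (-757/2 - 1/2*(-11))) = 1/(-22745*(-1/81355) + (-757/2 + 11/2)) = 1/(4549/16271 - 373) = 1/(-6064534/16271) = -16271/6064534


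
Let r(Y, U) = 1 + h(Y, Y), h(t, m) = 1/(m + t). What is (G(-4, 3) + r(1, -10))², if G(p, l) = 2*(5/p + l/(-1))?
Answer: 49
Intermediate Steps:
r(Y, U) = 1 + 1/(2*Y) (r(Y, U) = 1 + 1/(Y + Y) = 1 + 1/(2*Y))
G(p, l) = -2*l + 10/p (G(p, l) = 2*(5/p + l*(-1)) = 2*(5/p - l) = 2*(-l + 5/p) = -2*l + 10/p)
(G(-4, 3) + r(1, -10))² = ((-2*3 + 10/(-4)) + (½ + 1)/1)² = ((-6 + 10*(-¼)) + 1*(3/2))² = ((-6 - 5/2) + 3/2)² = (-17/2 + 3/2)² = (-7)² = 49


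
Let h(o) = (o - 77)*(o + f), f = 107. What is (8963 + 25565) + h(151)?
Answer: 53620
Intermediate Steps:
h(o) = (-77 + o)*(107 + o) (h(o) = (o - 77)*(o + 107) = (-77 + o)*(107 + o))
(8963 + 25565) + h(151) = (8963 + 25565) + (-8239 + 151**2 + 30*151) = 34528 + (-8239 + 22801 + 4530) = 34528 + 19092 = 53620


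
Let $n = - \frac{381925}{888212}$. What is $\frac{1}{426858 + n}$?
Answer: $\frac{888212}{379140015971} \approx 2.3427 \cdot 10^{-6}$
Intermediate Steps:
$n = - \frac{381925}{888212}$ ($n = \left(-381925\right) \frac{1}{888212} = - \frac{381925}{888212} \approx -0.42999$)
$\frac{1}{426858 + n} = \frac{1}{426858 - \frac{381925}{888212}} = \frac{1}{\frac{379140015971}{888212}} = \frac{888212}{379140015971}$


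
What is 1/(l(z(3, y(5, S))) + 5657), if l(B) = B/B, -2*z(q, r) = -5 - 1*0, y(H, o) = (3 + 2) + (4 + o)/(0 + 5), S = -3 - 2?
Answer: 1/5658 ≈ 0.00017674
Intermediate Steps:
S = -5
y(H, o) = 29/5 + o/5 (y(H, o) = 5 + (4 + o)/5 = 5 + (4 + o)*(1/5) = 5 + (4/5 + o/5) = 29/5 + o/5)
z(q, r) = 5/2 (z(q, r) = -(-5 - 1*0)/2 = -(-5 + 0)/2 = -1/2*(-5) = 5/2)
l(B) = 1
1/(l(z(3, y(5, S))) + 5657) = 1/(1 + 5657) = 1/5658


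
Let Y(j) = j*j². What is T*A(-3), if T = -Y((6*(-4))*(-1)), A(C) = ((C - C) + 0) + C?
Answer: 41472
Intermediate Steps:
A(C) = C (A(C) = (0 + 0) + C = 0 + C = C)
Y(j) = j³
T = -13824 (T = -((6*(-4))*(-1))³ = -(-24*(-1))³ = -1*24³ = -1*13824 = -13824)
T*A(-3) = -13824*(-3) = 41472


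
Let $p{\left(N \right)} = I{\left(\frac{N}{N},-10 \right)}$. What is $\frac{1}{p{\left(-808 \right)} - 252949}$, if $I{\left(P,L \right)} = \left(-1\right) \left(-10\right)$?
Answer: $- \frac{1}{252939} \approx -3.9535 \cdot 10^{-6}$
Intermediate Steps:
$I{\left(P,L \right)} = 10$
$p{\left(N \right)} = 10$
$\frac{1}{p{\left(-808 \right)} - 252949} = \frac{1}{10 - 252949} = \frac{1}{-252939} = - \frac{1}{252939}$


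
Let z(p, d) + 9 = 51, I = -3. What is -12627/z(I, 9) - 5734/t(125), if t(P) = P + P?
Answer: -566263/1750 ≈ -323.58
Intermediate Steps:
t(P) = 2*P
z(p, d) = 42 (z(p, d) = -9 + 51 = 42)
-12627/z(I, 9) - 5734/t(125) = -12627/42 - 5734/(2*125) = -12627*1/42 - 5734/250 = -4209/14 - 5734*1/250 = -4209/14 - 2867/125 = -566263/1750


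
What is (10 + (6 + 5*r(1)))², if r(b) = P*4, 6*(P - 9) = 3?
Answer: 42436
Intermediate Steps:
P = 19/2 (P = 9 + (⅙)*3 = 9 + ½ = 19/2 ≈ 9.5000)
r(b) = 38 (r(b) = (19/2)*4 = 38)
(10 + (6 + 5*r(1)))² = (10 + (6 + 5*38))² = (10 + (6 + 190))² = (10 + 196)² = 206² = 42436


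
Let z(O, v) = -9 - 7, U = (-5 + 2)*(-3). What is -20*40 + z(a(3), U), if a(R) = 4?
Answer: -816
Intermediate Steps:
U = 9 (U = -3*(-3) = 9)
z(O, v) = -16
-20*40 + z(a(3), U) = -20*40 - 16 = -800 - 16 = -816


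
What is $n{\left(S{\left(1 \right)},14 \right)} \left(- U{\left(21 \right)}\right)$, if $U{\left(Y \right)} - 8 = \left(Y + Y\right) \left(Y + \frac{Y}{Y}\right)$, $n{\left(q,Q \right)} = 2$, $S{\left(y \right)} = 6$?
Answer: $-1864$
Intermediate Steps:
$U{\left(Y \right)} = 8 + 2 Y \left(1 + Y\right)$ ($U{\left(Y \right)} = 8 + \left(Y + Y\right) \left(Y + \frac{Y}{Y}\right) = 8 + 2 Y \left(Y + 1\right) = 8 + 2 Y \left(1 + Y\right)$)
$n{\left(S{\left(1 \right)},14 \right)} \left(- U{\left(21 \right)}\right) = 2 \left(- (8 + 2 \cdot 21 + 2 \cdot 21^{2})\right) = 2 \left(- (8 + 42 + 2 \cdot 441)\right) = 2 \left(- (8 + 42 + 882)\right) = 2 \left(\left(-1\right) 932\right) = 2 \left(-932\right) = -1864$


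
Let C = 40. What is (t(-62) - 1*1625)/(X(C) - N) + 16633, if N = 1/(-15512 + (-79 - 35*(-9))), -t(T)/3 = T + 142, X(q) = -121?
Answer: 6154568755/369679 ≈ 16648.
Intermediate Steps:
t(T) = -426 - 3*T (t(T) = -3*(T + 142) = -3*(142 + T) = -426 - 3*T)
N = -1/15276 (N = 1/(-15512 + (-79 + 315)) = 1/(-15512 + 236) = 1/(-15276) = -1/15276 ≈ -6.5462e-5)
(t(-62) - 1*1625)/(X(C) - N) + 16633 = ((-426 - 3*(-62)) - 1*1625)/(-121 - 1*(-1/15276)) + 16633 = ((-426 + 186) - 1625)/(-121 + 1/15276) + 16633 = (-240 - 1625)/(-1848395/15276) + 16633 = -1865*(-15276/1848395) + 16633 = 5697948/369679 + 16633 = 6154568755/369679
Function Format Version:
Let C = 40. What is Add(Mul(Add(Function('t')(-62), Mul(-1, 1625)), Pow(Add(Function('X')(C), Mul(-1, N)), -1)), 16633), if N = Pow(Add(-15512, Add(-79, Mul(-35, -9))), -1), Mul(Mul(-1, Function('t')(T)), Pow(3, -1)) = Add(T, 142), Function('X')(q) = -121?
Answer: Rational(6154568755, 369679) ≈ 16648.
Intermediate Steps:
Function('t')(T) = Add(-426, Mul(-3, T)) (Function('t')(T) = Mul(-3, Add(T, 142)) = Mul(-3, Add(142, T)) = Add(-426, Mul(-3, T)))
N = Rational(-1, 15276) (N = Pow(Add(-15512, Add(-79, 315)), -1) = Pow(Add(-15512, 236), -1) = Pow(-15276, -1) = Rational(-1, 15276) ≈ -6.5462e-5)
Add(Mul(Add(Function('t')(-62), Mul(-1, 1625)), Pow(Add(Function('X')(C), Mul(-1, N)), -1)), 16633) = Add(Mul(Add(Add(-426, Mul(-3, -62)), Mul(-1, 1625)), Pow(Add(-121, Mul(-1, Rational(-1, 15276))), -1)), 16633) = Add(Mul(Add(Add(-426, 186), -1625), Pow(Add(-121, Rational(1, 15276)), -1)), 16633) = Add(Mul(Add(-240, -1625), Pow(Rational(-1848395, 15276), -1)), 16633) = Add(Mul(-1865, Rational(-15276, 1848395)), 16633) = Add(Rational(5697948, 369679), 16633) = Rational(6154568755, 369679)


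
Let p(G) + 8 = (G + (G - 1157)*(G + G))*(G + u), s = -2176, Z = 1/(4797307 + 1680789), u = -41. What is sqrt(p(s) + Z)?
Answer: I*sqrt(84333381509963214023407)/1619524 ≈ 1.7931e+5*I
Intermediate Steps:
Z = 1/6478096 ≈ 1.5437e-7
p(G) = -8 + (-41 + G)*(G + 2*G*(-1157 + G)) (p(G) = -8 + (G + (G - 1157)*(G + G))*(G - 41) = -8 + (G + (-1157 + G)*(2*G))*(-41 + G) = -8 + (G + 2*G*(-1157 + G))*(-41 + G) = -8 + (-41 + G)*(G + 2*G*(-1157 + G)))
sqrt(p(s) + Z) = sqrt((-8 - 2395*(-2176)**2 + 2*(-2176)**3 + 94833*(-2176)) + 1/6478096) = sqrt((-8 - 2395*4734976 + 2*(-10303307776) - 206356608) + 1/6478096) = sqrt((-8 - 11340267520 - 20606615552 - 206356608) + 1/6478096) = sqrt(-32153239688 + 1/6478096) = sqrt(-208291773409874047/6478096) = I*sqrt(84333381509963214023407)/1619524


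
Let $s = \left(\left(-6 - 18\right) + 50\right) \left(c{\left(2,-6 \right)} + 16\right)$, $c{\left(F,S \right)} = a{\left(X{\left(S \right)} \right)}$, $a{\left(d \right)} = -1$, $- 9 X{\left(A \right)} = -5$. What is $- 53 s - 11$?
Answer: $-20681$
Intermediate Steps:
$X{\left(A \right)} = \frac{5}{9}$ ($X{\left(A \right)} = \left(- \frac{1}{9}\right) \left(-5\right) = \frac{5}{9}$)
$c{\left(F,S \right)} = -1$
$s = 390$ ($s = \left(\left(-6 - 18\right) + 50\right) \left(-1 + 16\right) = \left(\left(-6 - 18\right) + 50\right) 15 = \left(-24 + 50\right) 15 = 26 \cdot 15 = 390$)
$- 53 s - 11 = \left(-53\right) 390 - 11 = -20670 - 11 = -20681$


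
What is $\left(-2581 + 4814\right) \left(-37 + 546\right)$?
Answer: $1136597$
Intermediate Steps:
$\left(-2581 + 4814\right) \left(-37 + 546\right) = 2233 \cdot 509 = 1136597$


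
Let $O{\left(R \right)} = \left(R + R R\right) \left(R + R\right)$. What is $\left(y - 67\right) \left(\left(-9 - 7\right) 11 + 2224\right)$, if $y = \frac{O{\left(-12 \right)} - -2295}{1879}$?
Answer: $- \frac{259616768}{1879} \approx -1.3817 \cdot 10^{5}$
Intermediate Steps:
$O{\left(R \right)} = 2 R \left(R + R^{2}\right)$ ($O{\left(R \right)} = \left(R + R^{2}\right) 2 R = 2 R \left(R + R^{2}\right)$)
$y = - \frac{873}{1879}$ ($y = \frac{2 \left(-12\right)^{2} \left(1 - 12\right) - -2295}{1879} = \left(2 \cdot 144 \left(-11\right) + 2295\right) \frac{1}{1879} = \left(-3168 + 2295\right) \frac{1}{1879} = \left(-873\right) \frac{1}{1879} = - \frac{873}{1879} \approx -0.46461$)
$\left(y - 67\right) \left(\left(-9 - 7\right) 11 + 2224\right) = \left(- \frac{873}{1879} - 67\right) \left(\left(-9 - 7\right) 11 + 2224\right) = - \frac{126766 \left(\left(-16\right) 11 + 2224\right)}{1879} = - \frac{126766 \left(-176 + 2224\right)}{1879} = \left(- \frac{126766}{1879}\right) 2048 = - \frac{259616768}{1879}$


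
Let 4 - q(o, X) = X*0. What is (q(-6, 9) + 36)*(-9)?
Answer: -360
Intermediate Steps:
q(o, X) = 4 (q(o, X) = 4 - X*0 = 4 - 1*0 = 4 + 0 = 4)
(q(-6, 9) + 36)*(-9) = (4 + 36)*(-9) = 40*(-9) = -360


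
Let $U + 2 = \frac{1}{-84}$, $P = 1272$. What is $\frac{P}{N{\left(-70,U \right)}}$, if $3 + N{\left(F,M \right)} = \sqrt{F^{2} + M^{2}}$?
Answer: $\frac{26925696}{34539457} + \frac{106848 \sqrt{34602961}}{34539457} \approx 18.977$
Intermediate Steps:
$U = - \frac{169}{84}$ ($U = -2 + \frac{1}{-84} = -2 - \frac{1}{84} = - \frac{169}{84} \approx -2.0119$)
$N{\left(F,M \right)} = -3 + \sqrt{F^{2} + M^{2}}$
$\frac{P}{N{\left(-70,U \right)}} = \frac{1272}{-3 + \sqrt{\left(-70\right)^{2} + \left(- \frac{169}{84}\right)^{2}}} = \frac{1272}{-3 + \sqrt{4900 + \frac{28561}{7056}}} = \frac{1272}{-3 + \sqrt{\frac{34602961}{7056}}} = \frac{1272}{-3 + \frac{\sqrt{34602961}}{84}}$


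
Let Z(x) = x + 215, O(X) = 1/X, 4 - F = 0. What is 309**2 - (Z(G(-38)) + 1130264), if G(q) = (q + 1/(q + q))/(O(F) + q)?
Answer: -2969412151/2869 ≈ -1.0350e+6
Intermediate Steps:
F = 4 (F = 4 - 1*0 = 4 + 0 = 4)
G(q) = (q + 1/(2*q))/(1/4 + q) (G(q) = (q + 1/(q + q))/(1/4 + q) = (q + 1/(2*q))/(1/4 + q))
Z(x) = 215 + x
309**2 - (Z(G(-38)) + 1130264) = 309**2 - ((215 + 2*(1 + 2*(-38)**2)/(-38*(1 + 4*(-38)))) + 1130264) = 95481 - ((215 + 2*(-1/38)*(1 + 2*1444)/(1 - 152)) + 1130264) = 95481 - ((215 + 2*(-1/38)*(1 + 2888)/(-151)) + 1130264) = 95481 - ((215 + 2*(-1/38)*(-1/151)*2889) + 1130264) = 95481 - ((215 + 2889/2869) + 1130264) = 95481 - (619724/2869 + 1130264) = 95481 - 1*3243347140/2869 = 95481 - 3243347140/2869 = -2969412151/2869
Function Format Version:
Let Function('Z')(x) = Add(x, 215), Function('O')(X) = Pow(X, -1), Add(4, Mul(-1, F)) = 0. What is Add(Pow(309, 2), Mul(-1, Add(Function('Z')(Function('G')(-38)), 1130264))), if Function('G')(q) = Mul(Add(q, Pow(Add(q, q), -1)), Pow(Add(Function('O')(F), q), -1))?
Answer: Rational(-2969412151, 2869) ≈ -1.0350e+6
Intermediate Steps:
F = 4 (F = Add(4, Mul(-1, 0)) = Add(4, 0) = 4)
Function('G')(q) = Mul(Pow(Add(Rational(1, 4), q), -1), Add(q, Mul(Rational(1, 2), Pow(q, -1)))) (Function('G')(q) = Mul(Add(q, Pow(Add(q, q), -1)), Pow(Add(Pow(4, -1), q), -1)) = Mul(Add(q, Pow(Mul(2, q), -1)), Pow(Add(Rational(1, 4), q), -1)) = Mul(Add(q, Mul(Rational(1, 2), Pow(q, -1))), Pow(Add(Rational(1, 4), q), -1)) = Mul(Pow(Add(Rational(1, 4), q), -1), Add(q, Mul(Rational(1, 2), Pow(q, -1)))))
Function('Z')(x) = Add(215, x)
Add(Pow(309, 2), Mul(-1, Add(Function('Z')(Function('G')(-38)), 1130264))) = Add(Pow(309, 2), Mul(-1, Add(Add(215, Mul(2, Pow(-38, -1), Pow(Add(1, Mul(4, -38)), -1), Add(1, Mul(2, Pow(-38, 2))))), 1130264))) = Add(95481, Mul(-1, Add(Add(215, Mul(2, Rational(-1, 38), Pow(Add(1, -152), -1), Add(1, Mul(2, 1444)))), 1130264))) = Add(95481, Mul(-1, Add(Add(215, Mul(2, Rational(-1, 38), Pow(-151, -1), Add(1, 2888))), 1130264))) = Add(95481, Mul(-1, Add(Add(215, Mul(2, Rational(-1, 38), Rational(-1, 151), 2889)), 1130264))) = Add(95481, Mul(-1, Add(Add(215, Rational(2889, 2869)), 1130264))) = Add(95481, Mul(-1, Add(Rational(619724, 2869), 1130264))) = Add(95481, Mul(-1, Rational(3243347140, 2869))) = Add(95481, Rational(-3243347140, 2869)) = Rational(-2969412151, 2869)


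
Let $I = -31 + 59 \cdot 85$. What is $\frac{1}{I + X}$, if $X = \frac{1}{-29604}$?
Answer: $\frac{29604}{147546335} \approx 0.00020064$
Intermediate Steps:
$X = - \frac{1}{29604} \approx -3.3779 \cdot 10^{-5}$
$I = 4984$ ($I = -31 + 5015 = 4984$)
$\frac{1}{I + X} = \frac{1}{4984 - \frac{1}{29604}} = \frac{1}{\frac{147546335}{29604}} = \frac{29604}{147546335}$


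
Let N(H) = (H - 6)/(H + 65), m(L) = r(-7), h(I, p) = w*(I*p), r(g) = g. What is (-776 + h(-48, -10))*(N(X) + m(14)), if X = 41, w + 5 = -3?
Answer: 1631756/53 ≈ 30788.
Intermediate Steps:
w = -8 (w = -5 - 3 = -8)
h(I, p) = -8*I*p
m(L) = -7
N(H) = (-6 + H)/(65 + H)
(-776 + h(-48, -10))*(N(X) + m(14)) = (-776 - 8*(-48)*(-10))*((-6 + 41)/(65 + 41) - 7) = (-776 - 3840)*(35/106 - 7) = -4616*((1/106)*35 - 7) = -4616*(35/106 - 7) = -4616*(-707/106) = 1631756/53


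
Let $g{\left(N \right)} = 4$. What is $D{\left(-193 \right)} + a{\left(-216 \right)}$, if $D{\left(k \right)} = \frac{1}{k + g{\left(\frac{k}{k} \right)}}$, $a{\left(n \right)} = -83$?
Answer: $- \frac{15688}{189} \approx -83.005$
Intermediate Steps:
$D{\left(k \right)} = \frac{1}{4 + k}$ ($D{\left(k \right)} = \frac{1}{k + 4} = \frac{1}{4 + k}$)
$D{\left(-193 \right)} + a{\left(-216 \right)} = \frac{1}{4 - 193} - 83 = \frac{1}{-189} - 83 = - \frac{1}{189} - 83 = - \frac{15688}{189}$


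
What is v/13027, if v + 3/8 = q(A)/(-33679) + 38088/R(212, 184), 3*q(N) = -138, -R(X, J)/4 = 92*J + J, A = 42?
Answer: -7768441/108806610584 ≈ -7.1397e-5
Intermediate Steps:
R(X, J) = -372*J (R(X, J) = -4*(92*J + J) = -372*J)
q(N) = -46 (q(N) = (1/3)*(-138) = -46)
v = -7768441/8352392 (v = -3/8 + (-46/(-33679) + 38088/((-372*184))) = -3/8 + (-46*(-1/33679) + 38088/(-68448)) = -3/8 + (46/33679 + 38088*(-1/68448)) = -3/8 + (46/33679 - 69/124) = -3/8 - 2318147/4176196 = -7768441/8352392 ≈ -0.93009)
v/13027 = -7768441/8352392/13027 = -7768441/8352392*1/13027 = -7768441/108806610584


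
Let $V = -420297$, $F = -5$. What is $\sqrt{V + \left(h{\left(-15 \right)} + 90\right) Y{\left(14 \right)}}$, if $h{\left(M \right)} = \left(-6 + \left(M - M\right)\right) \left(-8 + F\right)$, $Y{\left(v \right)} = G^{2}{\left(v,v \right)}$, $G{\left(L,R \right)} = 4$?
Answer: $3 i \sqrt{46401} \approx 646.23 i$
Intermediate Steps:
$Y{\left(v \right)} = 16$ ($Y{\left(v \right)} = 4^{2} = 16$)
$h{\left(M \right)} = 78$ ($h{\left(M \right)} = \left(-6 + \left(M - M\right)\right) \left(-8 - 5\right) = \left(-6 + 0\right) \left(-13\right) = \left(-6\right) \left(-13\right) = 78$)
$\sqrt{V + \left(h{\left(-15 \right)} + 90\right) Y{\left(14 \right)}} = \sqrt{-420297 + \left(78 + 90\right) 16} = \sqrt{-420297 + 168 \cdot 16} = \sqrt{-420297 + 2688} = \sqrt{-417609} = 3 i \sqrt{46401}$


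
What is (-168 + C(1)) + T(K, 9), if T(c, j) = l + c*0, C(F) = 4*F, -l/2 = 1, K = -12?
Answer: -166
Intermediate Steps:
l = -2 (l = -2*1 = -2)
T(c, j) = -2 (T(c, j) = -2 + c*0 = -2 + 0 = -2)
(-168 + C(1)) + T(K, 9) = (-168 + 4*1) - 2 = (-168 + 4) - 2 = -164 - 2 = -166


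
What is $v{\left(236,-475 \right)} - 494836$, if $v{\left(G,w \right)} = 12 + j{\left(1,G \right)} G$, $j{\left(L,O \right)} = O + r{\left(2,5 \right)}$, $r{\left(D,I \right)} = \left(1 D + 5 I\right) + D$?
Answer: $-432284$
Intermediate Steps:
$r{\left(D,I \right)} = 2 D + 5 I$ ($r{\left(D,I \right)} = \left(D + 5 I\right) + D = 2 D + 5 I$)
$j{\left(L,O \right)} = 29 + O$ ($j{\left(L,O \right)} = O + \left(2 \cdot 2 + 5 \cdot 5\right) = O + \left(4 + 25\right) = O + 29 = 29 + O$)
$v{\left(G,w \right)} = 12 + G \left(29 + G\right)$ ($v{\left(G,w \right)} = 12 + \left(29 + G\right) G = 12 + G \left(29 + G\right)$)
$v{\left(236,-475 \right)} - 494836 = \left(12 + 236 \left(29 + 236\right)\right) - 494836 = \left(12 + 236 \cdot 265\right) - 494836 = \left(12 + 62540\right) - 494836 = 62552 - 494836 = -432284$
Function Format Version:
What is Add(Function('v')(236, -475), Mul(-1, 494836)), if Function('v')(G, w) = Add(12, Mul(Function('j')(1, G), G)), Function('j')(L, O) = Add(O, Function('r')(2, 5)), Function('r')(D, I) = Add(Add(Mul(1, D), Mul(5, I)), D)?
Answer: -432284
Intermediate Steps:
Function('r')(D, I) = Add(Mul(2, D), Mul(5, I)) (Function('r')(D, I) = Add(Add(D, Mul(5, I)), D) = Add(Mul(2, D), Mul(5, I)))
Function('j')(L, O) = Add(29, O) (Function('j')(L, O) = Add(O, Add(Mul(2, 2), Mul(5, 5))) = Add(O, Add(4, 25)) = Add(O, 29) = Add(29, O))
Function('v')(G, w) = Add(12, Mul(G, Add(29, G))) (Function('v')(G, w) = Add(12, Mul(Add(29, G), G)) = Add(12, Mul(G, Add(29, G))))
Add(Function('v')(236, -475), Mul(-1, 494836)) = Add(Add(12, Mul(236, Add(29, 236))), Mul(-1, 494836)) = Add(Add(12, Mul(236, 265)), -494836) = Add(Add(12, 62540), -494836) = Add(62552, -494836) = -432284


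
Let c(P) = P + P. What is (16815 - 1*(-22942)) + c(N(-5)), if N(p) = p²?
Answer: 39807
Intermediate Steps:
c(P) = 2*P
(16815 - 1*(-22942)) + c(N(-5)) = (16815 - 1*(-22942)) + 2*(-5)² = (16815 + 22942) + 2*25 = 39757 + 50 = 39807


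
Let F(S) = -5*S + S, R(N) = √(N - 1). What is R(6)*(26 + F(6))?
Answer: 2*√5 ≈ 4.4721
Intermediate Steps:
R(N) = √(-1 + N)
F(S) = -4*S
R(6)*(26 + F(6)) = √(-1 + 6)*(26 - 4*6) = √5*(26 - 24) = √5*2 = 2*√5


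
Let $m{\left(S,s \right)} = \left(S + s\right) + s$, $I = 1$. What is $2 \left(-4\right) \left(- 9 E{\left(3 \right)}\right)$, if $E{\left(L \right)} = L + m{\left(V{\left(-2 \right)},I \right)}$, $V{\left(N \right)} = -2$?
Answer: $216$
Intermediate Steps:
$m{\left(S,s \right)} = S + 2 s$
$E{\left(L \right)} = L$ ($E{\left(L \right)} = L + \left(-2 + 2 \cdot 1\right) = L + \left(-2 + 2\right) = L + 0 = L$)
$2 \left(-4\right) \left(- 9 E{\left(3 \right)}\right) = 2 \left(-4\right) \left(\left(-9\right) 3\right) = \left(-8\right) \left(-27\right) = 216$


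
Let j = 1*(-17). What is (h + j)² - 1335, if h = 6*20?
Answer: 9274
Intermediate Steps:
j = -17
h = 120
(h + j)² - 1335 = (120 - 17)² - 1335 = 103² - 1335 = 10609 - 1335 = 9274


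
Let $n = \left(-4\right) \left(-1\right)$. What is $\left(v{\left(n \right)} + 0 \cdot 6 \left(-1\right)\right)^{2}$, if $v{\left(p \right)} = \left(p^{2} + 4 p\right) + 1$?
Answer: $1089$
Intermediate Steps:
$n = 4$
$v{\left(p \right)} = 1 + p^{2} + 4 p$
$\left(v{\left(n \right)} + 0 \cdot 6 \left(-1\right)\right)^{2} = \left(\left(1 + 4^{2} + 4 \cdot 4\right) + 0 \cdot 6 \left(-1\right)\right)^{2} = \left(\left(1 + 16 + 16\right) + 0 \left(-1\right)\right)^{2} = \left(33 + 0\right)^{2} = 33^{2} = 1089$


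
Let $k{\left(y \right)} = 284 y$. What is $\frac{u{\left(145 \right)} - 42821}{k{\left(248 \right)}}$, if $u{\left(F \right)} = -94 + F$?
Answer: $- \frac{21385}{35216} \approx -0.60725$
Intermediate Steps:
$\frac{u{\left(145 \right)} - 42821}{k{\left(248 \right)}} = \frac{\left(-94 + 145\right) - 42821}{284 \cdot 248} = \frac{51 - 42821}{70432} = \left(-42770\right) \frac{1}{70432} = - \frac{21385}{35216}$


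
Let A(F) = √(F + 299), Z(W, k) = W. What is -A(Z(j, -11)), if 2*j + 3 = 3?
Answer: -√299 ≈ -17.292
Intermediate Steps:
j = 0 (j = -3/2 + (½)*3 = -3/2 + 3/2 = 0)
A(F) = √(299 + F)
-A(Z(j, -11)) = -√(299 + 0) = -√299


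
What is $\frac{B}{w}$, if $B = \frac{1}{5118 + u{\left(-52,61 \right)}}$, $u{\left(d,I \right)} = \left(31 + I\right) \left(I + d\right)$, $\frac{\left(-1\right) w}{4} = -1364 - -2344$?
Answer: $- \frac{1}{23308320} \approx -4.2903 \cdot 10^{-8}$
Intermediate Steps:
$w = -3920$ ($w = - 4 \left(-1364 - -2344\right) = - 4 \left(-1364 + 2344\right) = \left(-4\right) 980 = -3920$)
$B = \frac{1}{5946}$ ($B = \frac{1}{5118 + \left(61^{2} + 31 \cdot 61 + 31 \left(-52\right) + 61 \left(-52\right)\right)} = \frac{1}{5118 + \left(3721 + 1891 - 1612 - 3172\right)} = \frac{1}{5118 + 828} = \frac{1}{5946} \approx 0.00016818$)
$\frac{B}{w} = \frac{1}{5946 \left(-3920\right)} = \frac{1}{5946} \left(- \frac{1}{3920}\right) = - \frac{1}{23308320}$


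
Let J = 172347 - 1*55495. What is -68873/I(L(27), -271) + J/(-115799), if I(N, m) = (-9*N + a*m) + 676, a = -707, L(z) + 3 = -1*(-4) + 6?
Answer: -707803429/517621530 ≈ -1.3674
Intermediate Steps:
L(z) = 7 (L(z) = -3 + (-1*(-4) + 6) = -3 + (4 + 6) = -3 + 10 = 7)
J = 116852 (J = 172347 - 55495 = 116852)
I(N, m) = 676 - 707*m - 9*N (I(N, m) = (-9*N - 707*m) + 676 = (-707*m - 9*N) + 676 = 676 - 707*m - 9*N)
-68873/I(L(27), -271) + J/(-115799) = -68873/(676 - 707*(-271) - 9*7) + 116852/(-115799) = -68873/(676 + 191597 - 63) + 116852*(-1/115799) = -68873/192210 - 116852/115799 = -707803429/517621530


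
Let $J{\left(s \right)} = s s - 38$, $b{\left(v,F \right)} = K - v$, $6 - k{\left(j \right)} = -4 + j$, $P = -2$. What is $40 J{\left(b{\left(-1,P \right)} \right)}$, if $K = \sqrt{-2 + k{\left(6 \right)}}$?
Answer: $-1400 + 80 \sqrt{2} \approx -1286.9$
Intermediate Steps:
$k{\left(j \right)} = 10 - j$ ($k{\left(j \right)} = 6 - \left(-4 + j\right) = 10 - j$)
$K = \sqrt{2}$ ($K = \sqrt{-2 + \left(10 - 6\right)} = \sqrt{-2 + 4} = \sqrt{2} \approx 1.4142$)
$b{\left(v,F \right)} = \sqrt{2} - v$
$J{\left(s \right)} = -38 + s^{2}$ ($J{\left(s \right)} = s^{2} - 38 = -38 + s^{2}$)
$40 J{\left(b{\left(-1,P \right)} \right)} = 40 \left(-38 + \left(\sqrt{2} - -1\right)^{2}\right) = 40 \left(-38 + \left(\sqrt{2} + 1\right)^{2}\right) = 40 \left(-38 + \left(1 + \sqrt{2}\right)^{2}\right) = -1520 + 40 \left(1 + \sqrt{2}\right)^{2}$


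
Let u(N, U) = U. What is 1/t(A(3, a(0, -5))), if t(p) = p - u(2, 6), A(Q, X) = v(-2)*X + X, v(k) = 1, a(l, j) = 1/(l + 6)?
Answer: -3/17 ≈ -0.17647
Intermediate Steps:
a(l, j) = 1/(6 + l)
A(Q, X) = 2*X (A(Q, X) = 1*X + X = X + X = 2*X)
t(p) = -6 + p (t(p) = p - 1*6 = p - 6 = -6 + p)
1/t(A(3, a(0, -5))) = 1/(-6 + 2/(6 + 0)) = 1/(-6 + 2/6) = 1/(-6 + 2*(1/6)) = 1/(-6 + 1/3) = 1/(-17/3) = -3/17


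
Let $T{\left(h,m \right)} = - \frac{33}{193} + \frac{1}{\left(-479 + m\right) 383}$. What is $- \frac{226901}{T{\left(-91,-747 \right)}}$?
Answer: $\frac{20562833693294}{15495607} \approx 1.327 \cdot 10^{6}$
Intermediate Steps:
$T{\left(h,m \right)} = - \frac{33}{193} + \frac{1}{383 \left(-479 + m\right)}$ ($T{\left(h,m \right)} = \left(-33\right) \frac{1}{193} + \frac{1}{-479 + m} \frac{1}{383} = - \frac{33}{193} + \frac{1}{383 \left(-479 + m\right)}$)
$- \frac{226901}{T{\left(-91,-747 \right)}} = - \frac{226901}{\frac{1}{73919} \frac{1}{-479 - 747} \left(6054274 - -9441333\right)} = - \frac{226901}{\frac{1}{73919} \frac{1}{-1226} \left(6054274 + 9441333\right)} = - \frac{226901}{\frac{1}{73919} \left(- \frac{1}{1226}\right) 15495607} = - \frac{226901}{- \frac{15495607}{90624694}} = \left(-226901\right) \left(- \frac{90624694}{15495607}\right) = \frac{20562833693294}{15495607}$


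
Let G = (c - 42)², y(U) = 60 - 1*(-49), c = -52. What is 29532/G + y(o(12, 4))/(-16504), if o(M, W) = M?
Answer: 121608251/36457336 ≈ 3.3356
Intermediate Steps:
y(U) = 109 (y(U) = 60 + 49 = 109)
G = 8836 (G = (-52 - 42)² = (-94)² = 8836)
29532/G + y(o(12, 4))/(-16504) = 29532/8836 + 109/(-16504) = 29532*(1/8836) + 109*(-1/16504) = 7383/2209 - 109/16504 = 121608251/36457336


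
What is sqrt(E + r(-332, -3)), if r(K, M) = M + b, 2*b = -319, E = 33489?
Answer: sqrt(133306)/2 ≈ 182.56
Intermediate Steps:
b = -319/2 (b = (1/2)*(-319) = -319/2 ≈ -159.50)
r(K, M) = -319/2 + M (r(K, M) = M - 319/2 = -319/2 + M)
sqrt(E + r(-332, -3)) = sqrt(33489 + (-319/2 - 3)) = sqrt(33489 - 325/2) = sqrt(66653/2) = sqrt(133306)/2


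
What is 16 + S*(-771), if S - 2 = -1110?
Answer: 854284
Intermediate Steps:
S = -1108 (S = 2 - 1110 = -1108)
16 + S*(-771) = 16 - 1108*(-771) = 16 + 854268 = 854284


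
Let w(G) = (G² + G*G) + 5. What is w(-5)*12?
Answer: 660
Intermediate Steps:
w(G) = 5 + 2*G² (w(G) = (G² + G²) + 5 = 2*G² + 5 = 5 + 2*G²)
w(-5)*12 = (5 + 2*(-5)²)*12 = (5 + 2*25)*12 = (5 + 50)*12 = 55*12 = 660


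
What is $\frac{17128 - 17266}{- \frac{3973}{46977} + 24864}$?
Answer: $- \frac{6482826}{1168032155} \approx -0.0055502$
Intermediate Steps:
$\frac{17128 - 17266}{- \frac{3973}{46977} + 24864} = - \frac{138}{\left(-3973\right) \frac{1}{46977} + 24864} = - \frac{138}{- \frac{3973}{46977} + 24864} = - \frac{138}{\frac{1168032155}{46977}} = \left(-138\right) \frac{46977}{1168032155} = - \frac{6482826}{1168032155}$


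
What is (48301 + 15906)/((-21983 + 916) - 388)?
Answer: -64207/21455 ≈ -2.9926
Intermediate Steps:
(48301 + 15906)/((-21983 + 916) - 388) = 64207/(-21067 - 388) = 64207/(-21455) = 64207*(-1/21455) = -64207/21455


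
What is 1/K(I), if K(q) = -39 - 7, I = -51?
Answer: -1/46 ≈ -0.021739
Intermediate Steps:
K(q) = -46
1/K(I) = 1/(-46) = -1/46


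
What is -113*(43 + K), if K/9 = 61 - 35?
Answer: -31301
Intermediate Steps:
K = 234 (K = 9*(61 - 35) = 9*26 = 234)
-113*(43 + K) = -113*(43 + 234) = -113*277 = -31301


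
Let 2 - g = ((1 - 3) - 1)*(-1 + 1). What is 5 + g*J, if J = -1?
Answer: 3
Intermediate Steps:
g = 2 (g = 2 - ((1 - 3) - 1)*(-1 + 1) = 2 - (-2 - 1)*0 = 2 - (-3)*0 = 2 - 1*0 = 2 + 0 = 2)
5 + g*J = 5 + 2*(-1) = 5 - 2 = 3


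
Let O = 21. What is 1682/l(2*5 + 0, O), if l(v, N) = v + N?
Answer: 1682/31 ≈ 54.258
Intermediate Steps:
l(v, N) = N + v
1682/l(2*5 + 0, O) = 1682/(21 + (2*5 + 0)) = 1682/(21 + (10 + 0)) = 1682/(21 + 10) = 1682/31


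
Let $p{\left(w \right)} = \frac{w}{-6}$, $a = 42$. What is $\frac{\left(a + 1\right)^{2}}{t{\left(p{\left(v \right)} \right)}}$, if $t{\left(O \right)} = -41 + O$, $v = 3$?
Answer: $- \frac{3698}{83} \approx -44.554$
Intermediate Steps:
$p{\left(w \right)} = - \frac{w}{6}$ ($p{\left(w \right)} = w \left(- \frac{1}{6}\right) = - \frac{w}{6}$)
$\frac{\left(a + 1\right)^{2}}{t{\left(p{\left(v \right)} \right)}} = \frac{\left(42 + 1\right)^{2}}{-41 - \frac{1}{2}} = \frac{43^{2}}{-41 - \frac{1}{2}} = \frac{1849}{- \frac{83}{2}} = 1849 \left(- \frac{2}{83}\right) = - \frac{3698}{83}$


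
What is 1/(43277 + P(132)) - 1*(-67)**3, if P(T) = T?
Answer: 13055821068/43409 ≈ 3.0076e+5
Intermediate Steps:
1/(43277 + P(132)) - 1*(-67)**3 = 1/(43277 + 132) - 1*(-67)**3 = 1/43409 - 1*(-300763) = 1/43409 + 300763 = 13055821068/43409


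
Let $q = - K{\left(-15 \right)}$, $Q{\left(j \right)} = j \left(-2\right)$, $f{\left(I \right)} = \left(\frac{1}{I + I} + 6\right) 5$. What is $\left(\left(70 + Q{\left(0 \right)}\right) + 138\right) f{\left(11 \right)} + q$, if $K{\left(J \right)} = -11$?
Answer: $\frac{69281}{11} \approx 6298.3$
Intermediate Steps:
$f{\left(I \right)} = 30 + \frac{5}{2 I}$ ($f{\left(I \right)} = \left(\frac{1}{2 I} + 6\right) 5 = \left(6 + \frac{1}{2 I}\right) 5 = 30 + \frac{5}{2 I}$)
$Q{\left(j \right)} = - 2 j$
$q = 11$ ($q = \left(-1\right) \left(-11\right) = 11$)
$\left(\left(70 + Q{\left(0 \right)}\right) + 138\right) f{\left(11 \right)} + q = \left(\left(70 - 0\right) + 138\right) \left(30 + \frac{5}{2 \cdot 11}\right) + 11 = \left(\left(70 + 0\right) + 138\right) \left(30 + \frac{5}{2} \cdot \frac{1}{11}\right) + 11 = \left(70 + 138\right) \left(30 + \frac{5}{22}\right) + 11 = 208 \cdot \frac{665}{22} + 11 = \frac{69160}{11} + 11 = \frac{69281}{11}$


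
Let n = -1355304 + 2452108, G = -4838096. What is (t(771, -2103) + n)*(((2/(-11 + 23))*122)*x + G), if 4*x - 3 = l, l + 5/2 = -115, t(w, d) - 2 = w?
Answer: -42486573831507/8 ≈ -5.3108e+12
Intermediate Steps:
t(w, d) = 2 + w
l = -235/2 (l = -5/2 - 115 = -235/2 ≈ -117.50)
x = -229/8 (x = ¾ + (¼)*(-235/2) = ¾ - 235/8 = -229/8 ≈ -28.625)
n = 1096804
(t(771, -2103) + n)*(((2/(-11 + 23))*122)*x + G) = ((2 + 771) + 1096804)*(((2/(-11 + 23))*122)*(-229/8) - 4838096) = (773 + 1096804)*(((2/12)*122)*(-229/8) - 4838096) = 1097577*((((1/12)*2)*122)*(-229/8) - 4838096) = 1097577*(((⅙)*122)*(-229/8) - 4838096) = 1097577*((61/3)*(-229/8) - 4838096) = 1097577*(-13969/24 - 4838096) = 1097577*(-116128273/24) = -42486573831507/8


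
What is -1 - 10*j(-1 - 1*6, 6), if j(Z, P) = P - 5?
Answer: -11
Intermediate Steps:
j(Z, P) = -5 + P
-1 - 10*j(-1 - 1*6, 6) = -1 - 10*(-5 + 6) = -1 - 10*1 = -1 - 10 = -11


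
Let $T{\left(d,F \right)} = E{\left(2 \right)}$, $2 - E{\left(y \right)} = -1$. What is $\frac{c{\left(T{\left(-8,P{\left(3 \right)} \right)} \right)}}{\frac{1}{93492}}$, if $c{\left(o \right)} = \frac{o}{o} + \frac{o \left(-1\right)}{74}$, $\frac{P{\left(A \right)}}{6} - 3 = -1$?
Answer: $\frac{3318966}{37} \approx 89702.0$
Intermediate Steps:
$E{\left(y \right)} = 3$ ($E{\left(y \right)} = 2 - -1 = 2 + 1 = 3$)
$P{\left(A \right)} = 12$ ($P{\left(A \right)} = 18 + 6 \left(-1\right) = 18 - 6 = 12$)
$T{\left(d,F \right)} = 3$
$c{\left(o \right)} = 1 - \frac{o}{74}$ ($c{\left(o \right)} = 1 + - o \frac{1}{74} = 1 - \frac{o}{74}$)
$\frac{c{\left(T{\left(-8,P{\left(3 \right)} \right)} \right)}}{\frac{1}{93492}} = \frac{1 - \frac{3}{74}}{\frac{1}{93492}} = \left(1 - \frac{3}{74}\right) \frac{1}{\frac{1}{93492}} = \frac{71}{74} \cdot 93492 = \frac{3318966}{37}$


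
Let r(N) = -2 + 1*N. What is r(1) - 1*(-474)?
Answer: 473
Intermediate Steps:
r(N) = -2 + N
r(1) - 1*(-474) = (-2 + 1) - 1*(-474) = -1 + 474 = 473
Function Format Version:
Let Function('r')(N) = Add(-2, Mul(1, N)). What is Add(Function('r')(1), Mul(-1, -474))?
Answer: 473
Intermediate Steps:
Function('r')(N) = Add(-2, N)
Add(Function('r')(1), Mul(-1, -474)) = Add(Add(-2, 1), Mul(-1, -474)) = Add(-1, 474) = 473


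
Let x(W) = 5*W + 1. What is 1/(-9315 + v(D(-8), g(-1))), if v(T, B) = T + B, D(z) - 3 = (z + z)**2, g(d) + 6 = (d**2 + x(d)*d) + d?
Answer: -1/9058 ≈ -0.00011040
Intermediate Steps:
x(W) = 1 + 5*W
g(d) = -6 + d + d**2 + d*(1 + 5*d) (g(d) = -6 + ((d**2 + (1 + 5*d)*d) + d) = -6 + ((d**2 + d*(1 + 5*d)) + d) = -6 + (d + d**2 + d*(1 + 5*d)) = -6 + d + d**2 + d*(1 + 5*d))
D(z) = 3 + 4*z**2 (D(z) = 3 + (z + z)**2 = 3 + (2*z)**2 = 3 + 4*z**2)
v(T, B) = B + T
1/(-9315 + v(D(-8), g(-1))) = 1/(-9315 + ((-6 + 2*(-1) + 6*(-1)**2) + (3 + 4*(-8)**2))) = 1/(-9315 + ((-6 - 2 + 6*1) + (3 + 4*64))) = 1/(-9315 + ((-6 - 2 + 6) + (3 + 256))) = 1/(-9315 + (-2 + 259)) = 1/(-9315 + 257) = 1/(-9058) = -1/9058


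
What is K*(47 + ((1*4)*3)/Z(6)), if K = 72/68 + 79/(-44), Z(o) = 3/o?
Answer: -39121/748 ≈ -52.301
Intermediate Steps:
K = -551/748 (K = 72*(1/68) + 79*(-1/44) = 18/17 - 79/44 = -551/748 ≈ -0.73663)
K*(47 + ((1*4)*3)/Z(6)) = -551*(47 + ((1*4)*3)/((3/6)))/748 = -551*(47 + (4*3)/((3*(⅙))))/748 = -551*(47 + 12/(½))/748 = -551*(47 + 12*2)/748 = -551*(47 + 24)/748 = -551/748*71 = -39121/748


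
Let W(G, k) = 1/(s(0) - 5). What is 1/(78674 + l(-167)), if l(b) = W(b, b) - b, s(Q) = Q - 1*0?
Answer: 5/394204 ≈ 1.2684e-5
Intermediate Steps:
s(Q) = Q (s(Q) = Q + 0 = Q)
W(G, k) = -1/5 (W(G, k) = 1/(0 - 5) = 1/(-5) = -1/5)
l(b) = -1/5 - b
1/(78674 + l(-167)) = 1/(78674 + (-1/5 - 1*(-167))) = 1/(78674 + (-1/5 + 167)) = 1/(78674 + 834/5) = 1/(394204/5) = 5/394204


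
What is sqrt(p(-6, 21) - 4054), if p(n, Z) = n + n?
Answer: I*sqrt(4066) ≈ 63.765*I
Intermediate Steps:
p(n, Z) = 2*n
sqrt(p(-6, 21) - 4054) = sqrt(2*(-6) - 4054) = sqrt(-12 - 4054) = sqrt(-4066) = I*sqrt(4066)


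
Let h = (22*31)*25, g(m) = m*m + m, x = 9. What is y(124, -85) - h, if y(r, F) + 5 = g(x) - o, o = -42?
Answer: -16923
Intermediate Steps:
g(m) = m + m**2 (g(m) = m**2 + m = m + m**2)
h = 17050 (h = 682*25 = 17050)
y(r, F) = 127 (y(r, F) = -5 + (9*(1 + 9) - 1*(-42)) = -5 + (9*10 + 42) = -5 + (90 + 42) = -5 + 132 = 127)
y(124, -85) - h = 127 - 1*17050 = 127 - 17050 = -16923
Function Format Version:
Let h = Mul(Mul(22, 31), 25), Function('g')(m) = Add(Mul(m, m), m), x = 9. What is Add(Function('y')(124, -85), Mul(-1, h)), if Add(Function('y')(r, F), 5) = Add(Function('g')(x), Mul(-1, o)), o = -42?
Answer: -16923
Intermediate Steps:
Function('g')(m) = Add(m, Pow(m, 2)) (Function('g')(m) = Add(Pow(m, 2), m) = Add(m, Pow(m, 2)))
h = 17050 (h = Mul(682, 25) = 17050)
Function('y')(r, F) = 127 (Function('y')(r, F) = Add(-5, Add(Mul(9, Add(1, 9)), Mul(-1, -42))) = Add(-5, Add(Mul(9, 10), 42)) = Add(-5, Add(90, 42)) = Add(-5, 132) = 127)
Add(Function('y')(124, -85), Mul(-1, h)) = Add(127, Mul(-1, 17050)) = Add(127, -17050) = -16923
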